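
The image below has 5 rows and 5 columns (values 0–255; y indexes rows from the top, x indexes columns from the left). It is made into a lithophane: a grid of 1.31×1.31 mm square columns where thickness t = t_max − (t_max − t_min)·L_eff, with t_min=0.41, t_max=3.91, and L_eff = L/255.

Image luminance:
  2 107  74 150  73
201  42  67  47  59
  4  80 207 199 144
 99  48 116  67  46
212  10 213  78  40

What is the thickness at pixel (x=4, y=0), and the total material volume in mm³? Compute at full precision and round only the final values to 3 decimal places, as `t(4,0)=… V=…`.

span = t_max - t_min = 3.91 - 0.41 = 3.500
L(4,0) = 73, L_eff = 73/255 = 0.286275
t(4,0) = 3.91 - 3.500·0.286275 = 2.908
Σt over all 5·5 pixels = 4421/68 ≈ 65.0147059
V = pitch²·Σt = 1.31²·4421/68 = 111.572

t(4,0)=2.908 V=111.572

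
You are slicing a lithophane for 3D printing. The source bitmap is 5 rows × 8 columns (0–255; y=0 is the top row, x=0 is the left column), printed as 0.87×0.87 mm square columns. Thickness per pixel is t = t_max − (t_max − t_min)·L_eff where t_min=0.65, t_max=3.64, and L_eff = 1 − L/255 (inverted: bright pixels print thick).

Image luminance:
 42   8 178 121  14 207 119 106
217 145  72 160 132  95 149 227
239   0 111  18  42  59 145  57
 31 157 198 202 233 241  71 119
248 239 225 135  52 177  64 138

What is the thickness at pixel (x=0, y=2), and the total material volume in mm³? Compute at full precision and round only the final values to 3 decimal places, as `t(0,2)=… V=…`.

span = t_max - t_min = 3.64 - 0.65 = 2.990
L(0,2) = 239, L_eff = 1 - 239/255 = 0.062745 (inverted)
t(0,2) = 3.64 - 2.990·0.062745 = 3.452
Σt over all 5·8 pixels = 738569/8500 ≈ 86.8904706
V = pitch²·Σt = 0.87²·738569/8500 = 65.767

t(0,2)=3.452 V=65.767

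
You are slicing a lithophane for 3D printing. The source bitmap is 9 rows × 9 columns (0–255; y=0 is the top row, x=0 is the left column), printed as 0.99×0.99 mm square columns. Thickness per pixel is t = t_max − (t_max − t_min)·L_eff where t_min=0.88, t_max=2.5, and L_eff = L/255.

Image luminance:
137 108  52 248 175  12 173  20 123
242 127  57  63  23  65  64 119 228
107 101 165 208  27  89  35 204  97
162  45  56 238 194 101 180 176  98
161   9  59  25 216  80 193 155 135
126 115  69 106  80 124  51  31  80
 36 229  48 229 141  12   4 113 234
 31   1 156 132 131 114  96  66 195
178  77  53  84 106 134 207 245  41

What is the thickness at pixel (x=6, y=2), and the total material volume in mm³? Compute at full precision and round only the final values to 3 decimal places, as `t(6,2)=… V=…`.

t(6,2)=2.278 V=141.018

span = t_max - t_min = 2.5 - 0.88 = 1.620
L(6,2) = 35, L_eff = 35/255 = 0.137255
t(6,2) = 2.5 - 1.620·0.137255 = 2.278
Σt over all 9·9 pixels = 305748/2125 ≈ 143.8814118
V = pitch²·Σt = 0.99²·305748/2125 = 141.018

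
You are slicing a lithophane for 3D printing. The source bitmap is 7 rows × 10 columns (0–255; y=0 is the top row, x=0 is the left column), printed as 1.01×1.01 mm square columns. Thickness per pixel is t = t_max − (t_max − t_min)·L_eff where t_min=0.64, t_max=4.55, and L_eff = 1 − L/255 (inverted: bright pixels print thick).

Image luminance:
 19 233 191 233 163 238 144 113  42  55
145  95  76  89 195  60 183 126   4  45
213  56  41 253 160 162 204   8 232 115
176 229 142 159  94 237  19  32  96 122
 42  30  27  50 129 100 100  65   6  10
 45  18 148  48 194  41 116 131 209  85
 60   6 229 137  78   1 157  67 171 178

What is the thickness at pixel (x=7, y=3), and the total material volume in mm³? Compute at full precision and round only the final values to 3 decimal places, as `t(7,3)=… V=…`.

t(7,3)=1.131 V=168.909

span = t_max - t_min = 4.55 - 0.64 = 3.910
L(7,3) = 32, L_eff = 1 - 32/255 = 0.874510 (inverted)
t(7,3) = 4.55 - 3.910·0.874510 = 1.131
Σt over all 7·10 pixels = 248371/1500 ≈ 165.5806667
V = pitch²·Σt = 1.01²·248371/1500 = 168.909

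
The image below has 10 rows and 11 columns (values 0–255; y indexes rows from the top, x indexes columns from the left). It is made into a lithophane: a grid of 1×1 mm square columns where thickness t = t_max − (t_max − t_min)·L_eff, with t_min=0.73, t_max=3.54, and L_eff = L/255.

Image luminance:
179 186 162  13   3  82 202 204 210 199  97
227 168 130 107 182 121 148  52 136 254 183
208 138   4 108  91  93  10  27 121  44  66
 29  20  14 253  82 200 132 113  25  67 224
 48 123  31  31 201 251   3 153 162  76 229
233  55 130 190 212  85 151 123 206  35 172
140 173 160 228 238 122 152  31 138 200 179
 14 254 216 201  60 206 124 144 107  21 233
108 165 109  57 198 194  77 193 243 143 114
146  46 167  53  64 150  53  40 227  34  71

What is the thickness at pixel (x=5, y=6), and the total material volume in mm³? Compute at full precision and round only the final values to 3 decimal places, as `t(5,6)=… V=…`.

span = t_max - t_min = 3.54 - 0.73 = 2.810
L(5,6) = 122, L_eff = 122/255 = 0.478431
t(5,6) = 3.54 - 2.810·0.478431 = 2.196
Σt over all 10·11 pixels = 5937533/25500 ≈ 232.8444314
V = pitch²·Σt = 1²·5937533/25500 = 232.844

t(5,6)=2.196 V=232.844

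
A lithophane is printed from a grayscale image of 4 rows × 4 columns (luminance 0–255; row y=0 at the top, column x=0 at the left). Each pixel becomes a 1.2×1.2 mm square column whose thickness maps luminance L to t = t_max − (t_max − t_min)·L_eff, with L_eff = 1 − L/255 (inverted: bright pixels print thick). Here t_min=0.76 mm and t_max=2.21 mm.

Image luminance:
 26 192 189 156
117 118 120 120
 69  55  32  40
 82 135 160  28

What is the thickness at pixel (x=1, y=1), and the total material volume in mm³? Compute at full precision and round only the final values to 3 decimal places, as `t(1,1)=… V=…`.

span = t_max - t_min = 2.21 - 0.76 = 1.450
L(1,1) = 118, L_eff = 1 - 118/255 = 0.537255 (inverted)
t(1,1) = 2.21 - 1.450·0.537255 = 1.431
Σt over all 4·4 pixels = 109547/5100 ≈ 21.4798039
V = pitch²·Σt = 1.2²·109547/5100 = 30.931

t(1,1)=1.431 V=30.931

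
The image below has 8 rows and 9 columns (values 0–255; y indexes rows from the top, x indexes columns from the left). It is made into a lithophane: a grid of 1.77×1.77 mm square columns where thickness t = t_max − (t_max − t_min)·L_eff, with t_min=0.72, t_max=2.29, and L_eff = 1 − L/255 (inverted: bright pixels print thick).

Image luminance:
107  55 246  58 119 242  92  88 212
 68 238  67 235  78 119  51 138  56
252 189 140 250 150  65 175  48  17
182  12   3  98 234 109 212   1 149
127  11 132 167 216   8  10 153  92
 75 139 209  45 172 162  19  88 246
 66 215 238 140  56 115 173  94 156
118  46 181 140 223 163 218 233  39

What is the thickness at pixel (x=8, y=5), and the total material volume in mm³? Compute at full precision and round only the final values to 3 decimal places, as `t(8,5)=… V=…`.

span = t_max - t_min = 2.29 - 0.72 = 1.570
L(8,5) = 246, L_eff = 1 - 246/255 = 0.035294 (inverted)
t(8,5) = 2.29 - 1.570·0.035294 = 2.235
Σt over all 8·9 pixels = 9242/85 ≈ 108.7294118
V = pitch²·Σt = 1.77²·9242/85 = 340.638

t(8,5)=2.235 V=340.638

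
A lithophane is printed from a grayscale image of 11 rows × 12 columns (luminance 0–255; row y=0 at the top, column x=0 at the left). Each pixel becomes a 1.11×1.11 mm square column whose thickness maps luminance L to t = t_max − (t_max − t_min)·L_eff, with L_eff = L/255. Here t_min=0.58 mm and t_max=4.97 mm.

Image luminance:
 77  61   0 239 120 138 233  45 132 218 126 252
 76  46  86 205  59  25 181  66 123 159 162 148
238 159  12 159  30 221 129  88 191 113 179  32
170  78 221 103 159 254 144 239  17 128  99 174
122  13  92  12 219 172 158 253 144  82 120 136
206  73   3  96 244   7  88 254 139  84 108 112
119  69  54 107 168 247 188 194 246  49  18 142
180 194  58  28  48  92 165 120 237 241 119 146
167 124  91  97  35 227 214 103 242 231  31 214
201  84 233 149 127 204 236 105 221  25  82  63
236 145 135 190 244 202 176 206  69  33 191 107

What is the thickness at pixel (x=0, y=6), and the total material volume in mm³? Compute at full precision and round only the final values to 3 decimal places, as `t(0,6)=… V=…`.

t(0,6)=2.921 V=428.198

span = t_max - t_min = 4.97 - 0.58 = 4.390
L(0,6) = 119, L_eff = 119/255 = 0.466667
t(0,6) = 4.97 - 4.390·0.466667 = 2.921
Σt over all 11·12 pixels = 443107/1275 ≈ 347.5349020
V = pitch²·Σt = 1.11²·443107/1275 = 428.198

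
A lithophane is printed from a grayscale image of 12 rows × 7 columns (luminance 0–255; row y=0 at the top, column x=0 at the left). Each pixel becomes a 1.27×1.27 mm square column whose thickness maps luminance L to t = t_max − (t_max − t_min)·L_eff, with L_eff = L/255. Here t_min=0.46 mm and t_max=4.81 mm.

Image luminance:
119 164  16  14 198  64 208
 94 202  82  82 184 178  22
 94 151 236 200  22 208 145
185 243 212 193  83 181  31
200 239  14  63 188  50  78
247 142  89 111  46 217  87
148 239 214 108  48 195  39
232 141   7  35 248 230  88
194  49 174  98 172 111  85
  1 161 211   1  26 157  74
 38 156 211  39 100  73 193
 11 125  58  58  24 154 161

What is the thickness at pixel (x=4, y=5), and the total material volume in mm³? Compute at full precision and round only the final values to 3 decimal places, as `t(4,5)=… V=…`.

span = t_max - t_min = 4.81 - 0.46 = 4.350
L(4,5) = 46, L_eff = 46/255 = 0.180392
t(4,5) = 4.81 - 4.350·0.180392 = 4.025
Σt over all 12·7 pixels = 383267/1700 ≈ 225.4511765
V = pitch²·Σt = 1.27²·383267/1700 = 363.630

t(4,5)=4.025 V=363.630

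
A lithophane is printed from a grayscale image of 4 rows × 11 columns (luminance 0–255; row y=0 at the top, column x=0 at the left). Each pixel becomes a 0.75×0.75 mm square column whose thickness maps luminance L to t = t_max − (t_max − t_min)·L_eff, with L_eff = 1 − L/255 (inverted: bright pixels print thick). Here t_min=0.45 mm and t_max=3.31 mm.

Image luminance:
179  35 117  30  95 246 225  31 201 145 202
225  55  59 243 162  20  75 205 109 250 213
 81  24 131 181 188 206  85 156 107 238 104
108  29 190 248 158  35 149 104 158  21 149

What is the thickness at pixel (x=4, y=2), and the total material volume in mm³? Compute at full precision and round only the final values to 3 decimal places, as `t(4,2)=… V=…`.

t(4,2)=2.559 V=48.814

span = t_max - t_min = 3.31 - 0.45 = 2.860
L(4,2) = 188, L_eff = 1 - 188/255 = 0.262745 (inverted)
t(4,2) = 3.31 - 2.860·0.262745 = 2.559
Σt over all 4·11 pixels = 553223/6375 ≈ 86.7800784
V = pitch²·Σt = 0.75²·553223/6375 = 48.814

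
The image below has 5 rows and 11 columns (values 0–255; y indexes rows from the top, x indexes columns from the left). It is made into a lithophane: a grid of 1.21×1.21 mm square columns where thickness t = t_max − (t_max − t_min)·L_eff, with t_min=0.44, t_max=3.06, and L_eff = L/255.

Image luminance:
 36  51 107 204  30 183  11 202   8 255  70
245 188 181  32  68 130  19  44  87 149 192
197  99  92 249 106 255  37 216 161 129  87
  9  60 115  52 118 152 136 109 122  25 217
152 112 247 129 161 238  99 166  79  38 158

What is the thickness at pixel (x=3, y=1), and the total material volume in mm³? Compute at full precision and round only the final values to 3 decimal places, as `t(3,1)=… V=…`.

span = t_max - t_min = 3.06 - 0.44 = 2.620
L(3,1) = 32, L_eff = 32/255 = 0.125490
t(3,1) = 3.06 - 2.620·0.125490 = 2.731
Σt over all 5·11 pixels = 1253191/12750 ≈ 98.2894902
V = pitch²·Σt = 1.21²·1253191/12750 = 143.906

t(3,1)=2.731 V=143.906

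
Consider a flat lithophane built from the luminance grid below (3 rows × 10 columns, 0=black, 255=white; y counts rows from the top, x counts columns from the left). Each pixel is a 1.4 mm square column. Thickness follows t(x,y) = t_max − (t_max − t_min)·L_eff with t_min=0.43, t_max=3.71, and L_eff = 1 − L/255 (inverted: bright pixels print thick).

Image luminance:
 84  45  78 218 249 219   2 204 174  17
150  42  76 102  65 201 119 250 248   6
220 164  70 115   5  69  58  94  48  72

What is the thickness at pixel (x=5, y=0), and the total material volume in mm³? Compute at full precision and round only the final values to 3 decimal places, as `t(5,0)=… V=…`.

t(5,0)=3.247 V=112.615

span = t_max - t_min = 3.71 - 0.43 = 3.280
L(5,0) = 219, L_eff = 1 - 219/255 = 0.141176 (inverted)
t(5,0) = 3.71 - 3.280·0.141176 = 3.247
Σt over all 3·10 pixels = 732571/12750 ≈ 57.4565490
V = pitch²·Σt = 1.4²·732571/12750 = 112.615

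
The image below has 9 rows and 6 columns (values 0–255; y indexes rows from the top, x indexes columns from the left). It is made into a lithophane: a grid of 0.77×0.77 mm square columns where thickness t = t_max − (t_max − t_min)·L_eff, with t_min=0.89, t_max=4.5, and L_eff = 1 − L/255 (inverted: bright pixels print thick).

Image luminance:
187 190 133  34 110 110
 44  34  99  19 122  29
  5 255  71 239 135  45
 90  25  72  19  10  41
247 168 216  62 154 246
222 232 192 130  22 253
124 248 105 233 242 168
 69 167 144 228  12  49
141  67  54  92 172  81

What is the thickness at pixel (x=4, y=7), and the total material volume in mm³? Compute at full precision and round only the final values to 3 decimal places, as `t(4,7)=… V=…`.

span = t_max - t_min = 4.5 - 0.89 = 3.610
L(4,7) = 12, L_eff = 1 - 12/255 = 0.952941 (inverted)
t(4,7) = 4.5 - 3.610·0.952941 = 1.060
Σt over all 9·6 pixels = 907267/6375 ≈ 142.3163922
V = pitch²·Σt = 0.77²·907267/6375 = 84.379

t(4,7)=1.060 V=84.379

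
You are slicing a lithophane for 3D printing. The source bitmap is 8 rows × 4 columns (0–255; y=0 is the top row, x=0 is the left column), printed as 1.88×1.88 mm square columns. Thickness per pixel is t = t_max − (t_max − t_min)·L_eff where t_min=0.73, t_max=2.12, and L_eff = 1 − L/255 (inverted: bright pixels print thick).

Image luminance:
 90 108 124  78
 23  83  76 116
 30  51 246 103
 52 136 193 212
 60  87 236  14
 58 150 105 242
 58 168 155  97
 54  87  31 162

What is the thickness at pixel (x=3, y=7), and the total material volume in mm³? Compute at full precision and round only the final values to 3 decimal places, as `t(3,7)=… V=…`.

t(3,7)=1.613 V=149.705

span = t_max - t_min = 2.12 - 0.73 = 1.390
L(3,7) = 162, L_eff = 1 - 162/255 = 0.364706 (inverted)
t(3,7) = 2.12 - 1.390·0.364706 = 1.613
Σt over all 8·4 pixels = 12707/300 ≈ 42.3566667
V = pitch²·Σt = 1.88²·12707/300 = 149.705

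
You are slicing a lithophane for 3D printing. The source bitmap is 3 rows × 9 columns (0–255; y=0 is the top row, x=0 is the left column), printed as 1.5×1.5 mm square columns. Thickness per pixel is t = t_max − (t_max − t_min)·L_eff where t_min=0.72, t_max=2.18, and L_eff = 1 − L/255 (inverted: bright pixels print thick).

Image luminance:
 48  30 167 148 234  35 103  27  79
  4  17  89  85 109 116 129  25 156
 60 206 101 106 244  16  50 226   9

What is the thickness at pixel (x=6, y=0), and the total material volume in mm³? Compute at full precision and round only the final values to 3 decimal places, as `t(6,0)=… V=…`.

span = t_max - t_min = 2.18 - 0.72 = 1.460
L(6,0) = 103, L_eff = 1 - 103/255 = 0.596078 (inverted)
t(6,0) = 2.18 - 1.460·0.596078 = 1.310
Σt over all 3·9 pixels = 146349/4250 ≈ 34.4350588
V = pitch²·Σt = 1.5²·146349/4250 = 77.479

t(6,0)=1.310 V=77.479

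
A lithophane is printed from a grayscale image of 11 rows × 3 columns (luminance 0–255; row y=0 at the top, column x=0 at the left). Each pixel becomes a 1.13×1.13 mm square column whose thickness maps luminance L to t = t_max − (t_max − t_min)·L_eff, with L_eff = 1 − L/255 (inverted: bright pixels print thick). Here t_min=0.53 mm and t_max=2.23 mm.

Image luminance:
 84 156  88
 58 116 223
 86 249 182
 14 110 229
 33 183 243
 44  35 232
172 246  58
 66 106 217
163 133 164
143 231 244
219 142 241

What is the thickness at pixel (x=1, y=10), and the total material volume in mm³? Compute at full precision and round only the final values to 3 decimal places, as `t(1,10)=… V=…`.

t(1,10)=1.477 V=64.130

span = t_max - t_min = 2.23 - 0.53 = 1.700
L(1,10) = 142, L_eff = 1 - 142/255 = 0.443137 (inverted)
t(1,10) = 2.23 - 1.700·0.443137 = 1.477
Σt over all 11·3 pixels = 15067/300 ≈ 50.2233333
V = pitch²·Σt = 1.13²·15067/300 = 64.130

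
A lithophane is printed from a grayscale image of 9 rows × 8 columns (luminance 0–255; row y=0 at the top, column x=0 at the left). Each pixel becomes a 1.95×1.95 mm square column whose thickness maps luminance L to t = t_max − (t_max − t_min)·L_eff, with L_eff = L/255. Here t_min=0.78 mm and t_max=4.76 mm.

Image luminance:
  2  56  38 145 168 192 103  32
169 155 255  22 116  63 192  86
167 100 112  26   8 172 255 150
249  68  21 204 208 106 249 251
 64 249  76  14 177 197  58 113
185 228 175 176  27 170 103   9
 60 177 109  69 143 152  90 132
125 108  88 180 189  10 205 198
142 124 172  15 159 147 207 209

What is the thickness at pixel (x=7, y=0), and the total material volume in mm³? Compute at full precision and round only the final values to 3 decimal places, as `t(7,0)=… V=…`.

span = t_max - t_min = 4.76 - 0.78 = 3.980
L(7,0) = 32, L_eff = 32/255 = 0.125490
t(7,0) = 4.76 - 3.980·0.125490 = 4.261
Σt over all 9·8 pixels = 2504851/12750 ≈ 196.4589020
V = pitch²·Σt = 1.95²·2504851/12750 = 747.035

t(7,0)=4.261 V=747.035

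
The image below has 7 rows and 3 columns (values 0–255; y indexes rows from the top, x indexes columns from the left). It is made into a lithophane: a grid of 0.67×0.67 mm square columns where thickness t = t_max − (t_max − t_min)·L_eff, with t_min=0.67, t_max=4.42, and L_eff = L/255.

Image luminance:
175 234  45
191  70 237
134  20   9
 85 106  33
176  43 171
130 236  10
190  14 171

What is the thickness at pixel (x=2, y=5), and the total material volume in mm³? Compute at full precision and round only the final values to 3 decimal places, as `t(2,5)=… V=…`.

span = t_max - t_min = 4.42 - 0.67 = 3.750
L(2,5) = 10, L_eff = 10/255 = 0.039216
t(2,5) = 4.42 - 3.750·0.039216 = 4.273
Σt over all 7·3 pixels = 47897/850 ≈ 56.3494118
V = pitch²·Σt = 0.67²·47897/850 = 25.295

t(2,5)=4.273 V=25.295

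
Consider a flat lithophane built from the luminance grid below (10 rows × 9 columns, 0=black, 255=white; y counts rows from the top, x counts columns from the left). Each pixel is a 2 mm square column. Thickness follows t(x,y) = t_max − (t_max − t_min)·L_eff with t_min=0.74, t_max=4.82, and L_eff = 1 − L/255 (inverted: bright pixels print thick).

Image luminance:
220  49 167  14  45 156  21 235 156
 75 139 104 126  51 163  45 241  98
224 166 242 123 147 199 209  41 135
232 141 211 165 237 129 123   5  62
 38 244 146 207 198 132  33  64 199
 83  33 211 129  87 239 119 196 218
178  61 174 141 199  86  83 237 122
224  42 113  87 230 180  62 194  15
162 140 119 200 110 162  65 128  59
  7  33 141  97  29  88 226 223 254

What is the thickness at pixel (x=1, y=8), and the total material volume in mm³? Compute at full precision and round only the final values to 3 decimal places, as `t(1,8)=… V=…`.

t(1,8)=2.980 V=1043.552

span = t_max - t_min = 4.82 - 0.74 = 4.080
L(1,8) = 140, L_eff = 1 - 140/255 = 0.450980 (inverted)
t(1,8) = 4.82 - 4.080·0.450980 = 2.980
Σt over all 10·9 pixels = 260.888
V = pitch²·Σt = 2²·260.888 = 1043.552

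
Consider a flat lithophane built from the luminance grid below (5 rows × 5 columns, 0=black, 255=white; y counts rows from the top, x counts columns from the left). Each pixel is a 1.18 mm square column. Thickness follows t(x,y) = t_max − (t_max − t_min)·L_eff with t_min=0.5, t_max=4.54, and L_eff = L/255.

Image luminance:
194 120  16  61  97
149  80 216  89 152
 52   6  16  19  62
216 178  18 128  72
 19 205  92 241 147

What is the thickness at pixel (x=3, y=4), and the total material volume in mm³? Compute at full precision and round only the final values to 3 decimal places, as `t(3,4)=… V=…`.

t(3,4)=0.722 V=99.689

span = t_max - t_min = 4.54 - 0.5 = 4.040
L(3,4) = 241, L_eff = 241/255 = 0.945098
t(3,4) = 4.54 - 4.040·0.945098 = 0.722
Σt over all 5·5 pixels = 182567/2550 ≈ 71.5949020
V = pitch²·Σt = 1.18²·182567/2550 = 99.689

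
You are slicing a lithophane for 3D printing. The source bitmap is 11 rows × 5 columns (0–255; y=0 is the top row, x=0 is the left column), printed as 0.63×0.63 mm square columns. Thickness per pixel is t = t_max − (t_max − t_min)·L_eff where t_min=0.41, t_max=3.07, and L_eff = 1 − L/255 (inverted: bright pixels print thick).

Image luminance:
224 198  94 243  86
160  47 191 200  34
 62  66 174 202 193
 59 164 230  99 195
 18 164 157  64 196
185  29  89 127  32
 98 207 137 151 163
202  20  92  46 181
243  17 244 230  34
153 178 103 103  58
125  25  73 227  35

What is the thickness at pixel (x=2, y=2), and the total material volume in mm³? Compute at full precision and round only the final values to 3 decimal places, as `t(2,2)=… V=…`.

t(2,2)=2.225 V=38.457

span = t_max - t_min = 3.07 - 0.41 = 2.660
L(2,2) = 174, L_eff = 1 - 174/255 = 0.317647 (inverted)
t(2,2) = 3.07 - 2.660·0.317647 = 2.225
Σt over all 11·5 pixels = 2470807/25500 ≈ 96.8943922
V = pitch²·Σt = 0.63²·2470807/25500 = 38.457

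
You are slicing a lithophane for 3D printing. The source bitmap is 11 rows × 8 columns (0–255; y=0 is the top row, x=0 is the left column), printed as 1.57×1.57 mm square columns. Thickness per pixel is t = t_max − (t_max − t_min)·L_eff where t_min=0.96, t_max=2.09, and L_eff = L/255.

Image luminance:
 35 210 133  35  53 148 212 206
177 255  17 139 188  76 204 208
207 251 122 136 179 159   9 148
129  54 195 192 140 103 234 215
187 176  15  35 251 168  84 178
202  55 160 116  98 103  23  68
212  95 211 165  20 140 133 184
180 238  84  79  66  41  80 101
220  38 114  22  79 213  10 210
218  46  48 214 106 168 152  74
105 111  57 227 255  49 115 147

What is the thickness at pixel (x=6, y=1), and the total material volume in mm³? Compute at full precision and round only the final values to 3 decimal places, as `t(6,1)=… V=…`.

t(6,1)=1.186 V=325.383

span = t_max - t_min = 2.09 - 0.96 = 1.130
L(6,1) = 204, L_eff = 204/255 = 0.800000
t(6,1) = 2.09 - 1.130·0.800000 = 1.186
Σt over all 11·8 pixels = 224411/1700 ≈ 132.0064706
V = pitch²·Σt = 1.57²·224411/1700 = 325.383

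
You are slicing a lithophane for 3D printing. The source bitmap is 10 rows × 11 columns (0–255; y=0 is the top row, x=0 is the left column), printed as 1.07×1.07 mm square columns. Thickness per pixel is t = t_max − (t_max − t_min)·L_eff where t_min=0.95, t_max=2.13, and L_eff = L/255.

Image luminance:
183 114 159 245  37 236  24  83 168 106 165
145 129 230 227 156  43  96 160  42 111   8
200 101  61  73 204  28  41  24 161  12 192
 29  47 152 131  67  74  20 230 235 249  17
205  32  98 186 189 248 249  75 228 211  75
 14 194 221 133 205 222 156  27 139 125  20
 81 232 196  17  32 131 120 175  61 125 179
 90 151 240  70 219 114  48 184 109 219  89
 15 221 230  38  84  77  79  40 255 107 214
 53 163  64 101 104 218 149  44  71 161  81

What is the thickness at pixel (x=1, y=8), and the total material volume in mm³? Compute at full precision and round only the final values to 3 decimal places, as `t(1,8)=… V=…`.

t(1,8)=1.107 V=194.513

span = t_max - t_min = 2.13 - 0.95 = 1.180
L(1,8) = 221, L_eff = 221/255 = 0.866667
t(1,8) = 2.13 - 1.180·0.866667 = 1.107
Σt over all 10·11 pixels = 2166163/12750 ≈ 169.8951373
V = pitch²·Σt = 1.07²·2166163/12750 = 194.513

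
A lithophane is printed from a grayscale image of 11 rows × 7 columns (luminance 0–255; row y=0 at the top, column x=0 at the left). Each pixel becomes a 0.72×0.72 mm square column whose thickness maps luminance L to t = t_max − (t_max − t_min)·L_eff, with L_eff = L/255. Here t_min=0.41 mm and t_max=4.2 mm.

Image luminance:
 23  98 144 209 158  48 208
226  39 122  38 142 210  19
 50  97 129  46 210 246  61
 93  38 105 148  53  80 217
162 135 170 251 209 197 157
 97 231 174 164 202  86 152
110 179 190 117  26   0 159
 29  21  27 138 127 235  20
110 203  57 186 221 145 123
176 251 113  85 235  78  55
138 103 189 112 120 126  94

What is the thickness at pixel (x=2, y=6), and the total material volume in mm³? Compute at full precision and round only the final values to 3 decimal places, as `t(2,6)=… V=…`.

span = t_max - t_min = 4.2 - 0.41 = 3.790
L(2,6) = 190, L_eff = 190/255 = 0.745098
t(2,6) = 4.2 - 3.790·0.745098 = 1.376
Σt over all 11·7 pixels = 746447/4250 ≈ 175.6345882
V = pitch²·Σt = 0.72²·746447/4250 = 91.049

t(2,6)=1.376 V=91.049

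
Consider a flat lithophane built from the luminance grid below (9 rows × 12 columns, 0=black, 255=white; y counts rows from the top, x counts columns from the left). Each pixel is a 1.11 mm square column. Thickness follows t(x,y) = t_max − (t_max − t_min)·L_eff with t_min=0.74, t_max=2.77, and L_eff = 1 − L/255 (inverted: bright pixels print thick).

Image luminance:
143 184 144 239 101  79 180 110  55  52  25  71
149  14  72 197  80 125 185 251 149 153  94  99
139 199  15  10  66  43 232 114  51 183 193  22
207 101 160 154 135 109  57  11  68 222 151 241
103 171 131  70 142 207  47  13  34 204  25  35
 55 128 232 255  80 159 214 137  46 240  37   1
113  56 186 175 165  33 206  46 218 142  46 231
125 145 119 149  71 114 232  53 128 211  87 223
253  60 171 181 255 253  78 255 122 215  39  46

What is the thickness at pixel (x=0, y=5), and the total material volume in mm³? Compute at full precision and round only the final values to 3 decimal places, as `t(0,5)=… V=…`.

t(0,5)=1.178 V=233.846

span = t_max - t_min = 2.77 - 0.74 = 2.030
L(0,5) = 55, L_eff = 1 - 55/255 = 0.784314 (inverted)
t(0,5) = 2.77 - 2.030·0.784314 = 1.178
Σt over all 9·12 pixels = 2419883/12750 ≈ 189.7947451
V = pitch²·Σt = 1.11²·2419883/12750 = 233.846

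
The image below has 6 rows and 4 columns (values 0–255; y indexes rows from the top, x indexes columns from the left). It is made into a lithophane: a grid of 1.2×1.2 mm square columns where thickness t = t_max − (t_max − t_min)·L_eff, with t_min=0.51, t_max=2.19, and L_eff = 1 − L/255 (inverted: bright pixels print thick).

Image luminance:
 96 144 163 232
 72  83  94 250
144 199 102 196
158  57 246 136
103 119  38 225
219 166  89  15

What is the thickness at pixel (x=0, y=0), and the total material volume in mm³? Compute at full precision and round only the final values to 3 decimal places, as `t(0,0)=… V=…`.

t(0,0)=1.142 V=49.369

span = t_max - t_min = 2.19 - 0.51 = 1.680
L(0,0) = 96, L_eff = 1 - 96/255 = 0.623529 (inverted)
t(0,0) = 2.19 - 1.680·0.623529 = 1.142
Σt over all 6·4 pixels = 72854/2125 ≈ 34.2842353
V = pitch²·Σt = 1.2²·72854/2125 = 49.369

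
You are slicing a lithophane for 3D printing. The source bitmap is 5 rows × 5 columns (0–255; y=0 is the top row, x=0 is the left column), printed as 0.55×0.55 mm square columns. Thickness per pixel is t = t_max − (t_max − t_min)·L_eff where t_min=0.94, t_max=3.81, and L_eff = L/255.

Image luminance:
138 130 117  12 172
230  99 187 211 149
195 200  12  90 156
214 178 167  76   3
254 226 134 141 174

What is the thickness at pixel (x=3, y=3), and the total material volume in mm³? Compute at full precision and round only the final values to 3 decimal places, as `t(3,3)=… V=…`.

t(3,3)=2.955 V=16.335

span = t_max - t_min = 3.81 - 0.94 = 2.870
L(3,3) = 76, L_eff = 76/255 = 0.298039
t(3,3) = 3.81 - 2.870·0.298039 = 2.955
Σt over all 5·5 pixels = 68851/1275 ≈ 54.0007843
V = pitch²·Σt = 0.55²·68851/1275 = 16.335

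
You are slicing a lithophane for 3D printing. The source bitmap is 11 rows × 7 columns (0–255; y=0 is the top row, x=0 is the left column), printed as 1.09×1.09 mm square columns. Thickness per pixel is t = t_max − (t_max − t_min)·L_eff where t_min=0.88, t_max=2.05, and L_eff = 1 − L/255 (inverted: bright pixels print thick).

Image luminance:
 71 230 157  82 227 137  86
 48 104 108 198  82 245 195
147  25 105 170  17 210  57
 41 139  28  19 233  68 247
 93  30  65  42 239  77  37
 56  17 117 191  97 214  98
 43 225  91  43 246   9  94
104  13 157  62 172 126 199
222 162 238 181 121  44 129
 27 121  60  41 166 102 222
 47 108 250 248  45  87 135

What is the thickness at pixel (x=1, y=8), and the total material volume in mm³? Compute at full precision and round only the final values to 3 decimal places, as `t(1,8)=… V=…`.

span = t_max - t_min = 2.05 - 0.88 = 1.170
L(1,8) = 162, L_eff = 1 - 162/255 = 0.364706 (inverted)
t(1,8) = 2.05 - 1.170·0.364706 = 1.623
Σt over all 11·7 pixels = 934331/8500 ≈ 109.9212941
V = pitch²·Σt = 1.09²·934331/8500 = 130.597

t(1,8)=1.623 V=130.597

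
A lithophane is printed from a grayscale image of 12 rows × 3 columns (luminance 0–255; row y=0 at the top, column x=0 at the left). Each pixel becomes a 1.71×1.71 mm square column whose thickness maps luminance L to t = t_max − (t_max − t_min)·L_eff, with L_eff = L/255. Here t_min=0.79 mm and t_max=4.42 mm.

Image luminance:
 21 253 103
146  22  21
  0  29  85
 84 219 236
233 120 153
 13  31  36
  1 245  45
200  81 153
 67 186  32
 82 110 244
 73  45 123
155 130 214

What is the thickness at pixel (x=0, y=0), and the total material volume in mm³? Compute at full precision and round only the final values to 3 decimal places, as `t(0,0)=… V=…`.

span = t_max - t_min = 4.42 - 0.79 = 3.630
L(0,0) = 21, L_eff = 21/255 = 0.082353
t(0,0) = 4.42 - 3.630·0.082353 = 4.121
Σt over all 12·3 pixels = 869609/8500 ≈ 102.3069412
V = pitch²·Σt = 1.71²·869609/8500 = 299.156

t(0,0)=4.121 V=299.156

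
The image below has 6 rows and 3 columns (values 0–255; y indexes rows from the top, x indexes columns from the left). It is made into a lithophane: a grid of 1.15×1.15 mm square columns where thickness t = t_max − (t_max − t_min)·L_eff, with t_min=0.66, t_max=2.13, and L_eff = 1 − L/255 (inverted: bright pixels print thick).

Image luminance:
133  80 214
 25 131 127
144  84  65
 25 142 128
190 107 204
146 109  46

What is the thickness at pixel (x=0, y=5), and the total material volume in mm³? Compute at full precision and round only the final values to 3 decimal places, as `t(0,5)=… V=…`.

t(0,5)=1.502 V=31.721

span = t_max - t_min = 2.13 - 0.66 = 1.470
L(0,5) = 146, L_eff = 1 - 146/255 = 0.427451 (inverted)
t(0,5) = 2.13 - 1.470·0.427451 = 1.502
Σt over all 6·3 pixels = 10194/425 ≈ 23.9858824
V = pitch²·Σt = 1.15²·10194/425 = 31.721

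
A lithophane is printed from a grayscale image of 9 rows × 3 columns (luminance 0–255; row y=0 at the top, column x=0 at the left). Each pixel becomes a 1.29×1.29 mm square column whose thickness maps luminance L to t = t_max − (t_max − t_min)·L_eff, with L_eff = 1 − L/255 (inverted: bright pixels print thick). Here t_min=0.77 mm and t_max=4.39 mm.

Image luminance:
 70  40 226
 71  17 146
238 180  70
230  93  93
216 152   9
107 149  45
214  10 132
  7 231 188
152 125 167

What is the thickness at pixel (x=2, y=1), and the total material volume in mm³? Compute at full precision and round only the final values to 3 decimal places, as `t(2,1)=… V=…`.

t(2,1)=2.843 V=114.397

span = t_max - t_min = 4.39 - 0.77 = 3.620
L(2,1) = 146, L_eff = 1 - 146/255 = 0.427451 (inverted)
t(2,1) = 4.39 - 3.620·0.427451 = 2.843
Σt over all 9·3 pixels = 584327/8500 ≈ 68.7443529
V = pitch²·Σt = 1.29²·584327/8500 = 114.397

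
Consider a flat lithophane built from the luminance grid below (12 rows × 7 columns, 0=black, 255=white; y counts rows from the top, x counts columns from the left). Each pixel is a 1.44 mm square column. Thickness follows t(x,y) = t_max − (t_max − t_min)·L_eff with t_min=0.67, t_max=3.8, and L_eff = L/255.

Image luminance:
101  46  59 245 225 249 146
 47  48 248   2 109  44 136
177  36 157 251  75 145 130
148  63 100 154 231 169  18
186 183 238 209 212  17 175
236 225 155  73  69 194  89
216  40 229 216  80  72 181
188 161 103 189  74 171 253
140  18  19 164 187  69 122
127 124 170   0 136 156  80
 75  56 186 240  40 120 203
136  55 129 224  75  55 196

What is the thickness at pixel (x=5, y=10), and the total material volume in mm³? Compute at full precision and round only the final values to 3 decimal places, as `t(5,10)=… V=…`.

span = t_max - t_min = 3.8 - 0.67 = 3.130
L(5,10) = 120, L_eff = 120/255 = 0.470588
t(5,10) = 3.8 - 3.130·0.470588 = 2.327
Σt over all 12·7 pixels = 306951/1700 ≈ 180.5594118
V = pitch²·Σt = 1.44²·306951/1700 = 374.408

t(5,10)=2.327 V=374.408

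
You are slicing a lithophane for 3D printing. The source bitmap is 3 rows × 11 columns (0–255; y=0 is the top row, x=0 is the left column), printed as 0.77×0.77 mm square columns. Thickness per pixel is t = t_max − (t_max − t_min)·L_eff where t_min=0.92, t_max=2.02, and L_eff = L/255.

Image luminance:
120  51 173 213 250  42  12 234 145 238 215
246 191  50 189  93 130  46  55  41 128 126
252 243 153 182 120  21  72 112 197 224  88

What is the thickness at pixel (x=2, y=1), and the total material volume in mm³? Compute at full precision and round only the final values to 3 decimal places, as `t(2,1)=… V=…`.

t(2,1)=1.804 V=27.625

span = t_max - t_min = 2.02 - 0.92 = 1.100
L(2,1) = 50, L_eff = 50/255 = 0.196078
t(2,1) = 2.02 - 1.100·0.196078 = 1.804
Σt over all 3·11 pixels = 118811/2550 ≈ 46.5925490
V = pitch²·Σt = 0.77²·118811/2550 = 27.625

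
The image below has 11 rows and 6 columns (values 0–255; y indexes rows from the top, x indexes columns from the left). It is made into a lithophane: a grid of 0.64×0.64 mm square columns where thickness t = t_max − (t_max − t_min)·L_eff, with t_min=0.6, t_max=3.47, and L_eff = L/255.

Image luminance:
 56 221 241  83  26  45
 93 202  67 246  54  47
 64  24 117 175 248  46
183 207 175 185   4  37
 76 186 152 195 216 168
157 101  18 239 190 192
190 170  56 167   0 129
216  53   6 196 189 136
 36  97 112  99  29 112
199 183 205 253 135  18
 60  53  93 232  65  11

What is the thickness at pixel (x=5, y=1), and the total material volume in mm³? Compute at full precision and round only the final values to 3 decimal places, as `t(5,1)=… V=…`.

span = t_max - t_min = 3.47 - 0.6 = 2.870
L(5,1) = 47, L_eff = 47/255 = 0.184314
t(5,1) = 3.47 - 2.870·0.184314 = 2.941
Σt over all 11·6 pixels = 1738139/12750 ≈ 136.3246275
V = pitch²·Σt = 0.64²·1738139/12750 = 55.839

t(5,1)=2.941 V=55.839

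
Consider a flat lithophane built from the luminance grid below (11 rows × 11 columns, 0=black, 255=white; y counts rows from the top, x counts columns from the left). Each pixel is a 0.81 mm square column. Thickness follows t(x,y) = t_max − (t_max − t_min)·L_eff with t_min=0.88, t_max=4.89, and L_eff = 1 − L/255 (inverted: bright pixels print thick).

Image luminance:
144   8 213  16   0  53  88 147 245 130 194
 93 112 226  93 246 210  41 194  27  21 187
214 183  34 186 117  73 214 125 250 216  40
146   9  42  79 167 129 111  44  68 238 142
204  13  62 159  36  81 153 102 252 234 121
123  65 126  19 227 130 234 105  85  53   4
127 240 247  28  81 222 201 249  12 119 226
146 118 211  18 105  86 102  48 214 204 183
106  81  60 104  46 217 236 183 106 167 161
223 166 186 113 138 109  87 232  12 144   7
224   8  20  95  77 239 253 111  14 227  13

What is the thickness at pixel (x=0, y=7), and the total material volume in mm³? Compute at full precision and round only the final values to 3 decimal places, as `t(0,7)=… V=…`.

t(0,7)=3.176 V=229.318

span = t_max - t_min = 4.89 - 0.88 = 4.010
L(0,7) = 146, L_eff = 1 - 146/255 = 0.427451 (inverted)
t(0,7) = 4.89 - 4.010·0.427451 = 3.176
Σt over all 11·11 pixels = 1782539/5100 ≈ 349.5174510
V = pitch²·Σt = 0.81²·1782539/5100 = 229.318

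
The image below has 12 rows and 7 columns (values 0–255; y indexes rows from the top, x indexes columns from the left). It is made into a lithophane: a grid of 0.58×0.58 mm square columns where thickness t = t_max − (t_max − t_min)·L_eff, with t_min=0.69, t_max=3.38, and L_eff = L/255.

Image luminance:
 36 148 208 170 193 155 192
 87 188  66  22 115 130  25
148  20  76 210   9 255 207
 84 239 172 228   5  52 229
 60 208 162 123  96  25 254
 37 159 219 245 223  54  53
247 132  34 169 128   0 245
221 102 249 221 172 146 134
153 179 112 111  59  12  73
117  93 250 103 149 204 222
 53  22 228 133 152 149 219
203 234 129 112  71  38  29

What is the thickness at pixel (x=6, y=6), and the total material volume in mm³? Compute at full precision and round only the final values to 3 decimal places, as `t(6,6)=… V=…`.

t(6,6)=0.795 V=55.070

span = t_max - t_min = 3.38 - 0.69 = 2.690
L(6,6) = 245, L_eff = 245/255 = 0.960784
t(6,6) = 3.38 - 2.690·0.960784 = 0.795
Σt over all 12·7 pixels = 1043609/6375 ≈ 163.7033725
V = pitch²·Σt = 0.58²·1043609/6375 = 55.070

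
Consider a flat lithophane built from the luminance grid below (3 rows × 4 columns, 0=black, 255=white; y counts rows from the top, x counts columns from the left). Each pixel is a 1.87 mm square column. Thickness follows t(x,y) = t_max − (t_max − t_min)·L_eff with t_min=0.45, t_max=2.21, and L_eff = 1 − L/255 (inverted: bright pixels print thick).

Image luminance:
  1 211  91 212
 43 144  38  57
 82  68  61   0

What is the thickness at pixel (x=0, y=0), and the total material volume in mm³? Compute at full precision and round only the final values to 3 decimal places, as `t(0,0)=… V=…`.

span = t_max - t_min = 2.21 - 0.45 = 1.760
L(0,0) = 1, L_eff = 1 - 1/255 = 0.996078 (inverted)
t(0,0) = 2.21 - 1.760·0.996078 = 0.457
Σt over all 3·4 pixels = 26259/2125 ≈ 12.3571765
V = pitch²·Σt = 1.87²·26259/2125 = 43.212

t(0,0)=0.457 V=43.212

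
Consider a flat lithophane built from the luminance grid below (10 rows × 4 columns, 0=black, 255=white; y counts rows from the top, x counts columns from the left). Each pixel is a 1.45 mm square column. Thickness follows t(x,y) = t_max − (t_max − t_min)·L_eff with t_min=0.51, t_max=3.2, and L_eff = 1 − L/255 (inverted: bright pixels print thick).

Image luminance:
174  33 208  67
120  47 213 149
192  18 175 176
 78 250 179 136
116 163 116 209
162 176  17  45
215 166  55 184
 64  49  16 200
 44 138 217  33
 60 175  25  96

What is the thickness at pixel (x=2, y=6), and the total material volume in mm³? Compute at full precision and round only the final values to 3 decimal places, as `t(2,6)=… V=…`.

span = t_max - t_min = 3.2 - 0.51 = 2.690
L(2,6) = 55, L_eff = 1 - 55/255 = 0.784314 (inverted)
t(2,6) = 3.2 - 2.690·0.784314 = 1.090
Σt over all 10·4 pixels = 154447/2125 ≈ 72.6809412
V = pitch²·Σt = 1.45²·154447/2125 = 152.812

t(2,6)=1.090 V=152.812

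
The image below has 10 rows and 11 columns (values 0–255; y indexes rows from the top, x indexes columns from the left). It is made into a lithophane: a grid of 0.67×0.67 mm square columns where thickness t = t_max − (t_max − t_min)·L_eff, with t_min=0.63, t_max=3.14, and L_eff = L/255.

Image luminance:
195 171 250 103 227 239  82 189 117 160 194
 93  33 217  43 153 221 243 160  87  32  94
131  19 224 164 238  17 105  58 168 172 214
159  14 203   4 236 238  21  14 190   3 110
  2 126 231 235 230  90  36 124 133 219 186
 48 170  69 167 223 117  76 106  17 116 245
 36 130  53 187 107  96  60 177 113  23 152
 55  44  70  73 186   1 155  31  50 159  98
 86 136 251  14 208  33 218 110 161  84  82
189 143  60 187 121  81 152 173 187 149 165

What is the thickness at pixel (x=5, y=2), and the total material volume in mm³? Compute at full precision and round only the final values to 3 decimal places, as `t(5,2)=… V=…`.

t(5,2)=2.973 V=93.115

span = t_max - t_min = 3.14 - 0.63 = 2.510
L(5,2) = 17, L_eff = 17/255 = 0.066667
t(5,2) = 3.14 - 2.510·0.066667 = 2.973
Σt over all 10·11 pixels = 5289433/25500 ≈ 207.4287451
V = pitch²·Σt = 0.67²·5289433/25500 = 93.115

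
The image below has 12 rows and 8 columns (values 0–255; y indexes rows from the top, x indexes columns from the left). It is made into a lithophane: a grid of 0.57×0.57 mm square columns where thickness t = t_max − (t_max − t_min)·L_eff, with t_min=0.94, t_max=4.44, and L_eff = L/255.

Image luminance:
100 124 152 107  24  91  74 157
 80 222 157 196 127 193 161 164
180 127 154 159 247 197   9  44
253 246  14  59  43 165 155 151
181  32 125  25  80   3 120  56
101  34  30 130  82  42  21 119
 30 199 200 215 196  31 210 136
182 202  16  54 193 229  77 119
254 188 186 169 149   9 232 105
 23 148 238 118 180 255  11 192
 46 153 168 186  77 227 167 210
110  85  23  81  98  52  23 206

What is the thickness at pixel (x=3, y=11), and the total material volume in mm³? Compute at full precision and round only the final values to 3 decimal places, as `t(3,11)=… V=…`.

span = t_max - t_min = 4.44 - 0.94 = 3.500
L(3,11) = 81, L_eff = 81/255 = 0.317647
t(3,11) = 4.44 - 3.500·0.317647 = 3.328
Σt over all 12·8 pixels = 220309/850 ≈ 259.1870588
V = pitch²·Σt = 0.57²·220309/850 = 84.210

t(3,11)=3.328 V=84.210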